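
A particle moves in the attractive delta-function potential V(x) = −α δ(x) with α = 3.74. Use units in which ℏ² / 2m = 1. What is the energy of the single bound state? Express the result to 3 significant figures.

E = -3.50

The bound state is ψ(x) = √κ e^{−κ|x|}. The derivative jump ψ'(0⁺) − ψ'(0⁻) = −(2mα/ℏ²)ψ(0) fixes κ = mα/ℏ² = 1.870.
Then E = −ℏ²κ²/(2m) = −mα²/(2ℏ²) = -3.497.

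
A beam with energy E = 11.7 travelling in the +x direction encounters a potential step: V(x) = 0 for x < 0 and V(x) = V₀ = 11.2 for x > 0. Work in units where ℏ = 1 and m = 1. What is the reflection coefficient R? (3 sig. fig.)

The wavenumbers are k₁ = √(2mE)/ℏ = 4.837 on the left and k₂ = √(2m(E − V₀))/ℏ = 1.000 on the right.
Continuity of ψ and ψ′ at the step yields the reflection amplitude r = (k₁ − k₂)/(k₁ + k₂) = 0.6574; thus R = |r|² = 0.4321, T = 0.5679.

R = 0.432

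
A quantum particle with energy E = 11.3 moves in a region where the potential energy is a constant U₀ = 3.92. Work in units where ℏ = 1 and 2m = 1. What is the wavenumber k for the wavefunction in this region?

k = 2.72

With E > U₀ the solution is oscillatory, ψ ∝ e^{±ikx} with k = √(2m(E − U₀))/ℏ.
k = √(2 × 0.5 × 7.38) = 2.717.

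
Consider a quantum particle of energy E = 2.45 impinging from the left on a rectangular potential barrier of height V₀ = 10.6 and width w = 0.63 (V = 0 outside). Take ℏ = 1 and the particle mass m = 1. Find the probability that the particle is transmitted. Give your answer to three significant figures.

T = 0.0175

E < V₀: inside the barrier ψ ∝ e^{±κx} with κ = √(2m(V₀ − E))/ℏ = 4.037.
κw = 2.544, sinh(κw) = 6.323.
The exact tunnelling result is T⁻¹ = 1 + V₀² sinh²(κw) / [4E(V₀ − E)] = 57.24, so T = 0.0175.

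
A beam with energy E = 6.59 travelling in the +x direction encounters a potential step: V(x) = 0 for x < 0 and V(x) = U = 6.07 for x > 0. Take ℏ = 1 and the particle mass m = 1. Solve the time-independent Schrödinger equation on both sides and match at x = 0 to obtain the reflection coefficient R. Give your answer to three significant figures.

On each side the TISE gives plane waves with k = √(2m(E − V))/ℏ: k₁ = √(2·1·6.59) = 3.630, k₂ = √(2·1·0.52) = 1.020.
Matching ψ and ψ′ at x = 0 gives r = (k₁ − k₂)/(k₁ + k₂), so R = r² = 0.3152 and T = 1 − R = 0.6848.

R = 0.315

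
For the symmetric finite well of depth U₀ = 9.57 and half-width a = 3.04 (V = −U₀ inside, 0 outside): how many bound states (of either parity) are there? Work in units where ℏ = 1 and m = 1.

N = 9

Define the well-strength parameter z₀ = (a/ℏ)√(2mU₀) = 3.04 × √(2·1·9.57) = 13.30.
A new bound state (alternating even/odd) appears each time z₀ passes a multiple of π/2, so N = ⌊2z₀/π⌋ + 1 = ⌊8.467⌋ + 1 = 9.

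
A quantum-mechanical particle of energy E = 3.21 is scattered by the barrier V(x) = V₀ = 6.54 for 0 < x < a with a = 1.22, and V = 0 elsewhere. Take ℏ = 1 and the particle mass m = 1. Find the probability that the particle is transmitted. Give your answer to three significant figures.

T = 0.00734

Since E < V₀ the interior solution is evanescent with decay constant κ = √(2m(V₀ − E))/ℏ = 2.581.
κa = 3.148, sinh(κa) = 11.63.
Matching ψ, ψ′ at both faces gives T = [1 + V₀² sinh²(κa) / (4E(V₀ − E))]⁻¹ = 1/136.3 = 0.00734.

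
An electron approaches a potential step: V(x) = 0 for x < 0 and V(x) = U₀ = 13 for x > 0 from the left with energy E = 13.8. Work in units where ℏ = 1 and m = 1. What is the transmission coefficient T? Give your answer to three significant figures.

T = 0.626

On each side the TISE gives plane waves with k = √(2m(E − V))/ℏ: k₁ = √(2·1·13.8) = 5.254, k₂ = √(2·1·0.8) = 1.265.
Continuity of ψ and ψ′ at the step yields the reflection amplitude r = (k₁ − k₂)/(k₁ + k₂) = 0.6119; thus R = |r|² = 0.3744, T = 0.6256.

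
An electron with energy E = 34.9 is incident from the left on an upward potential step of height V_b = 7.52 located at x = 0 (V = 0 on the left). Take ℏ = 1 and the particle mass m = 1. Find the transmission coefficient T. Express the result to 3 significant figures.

On each side the TISE gives plane waves with k = √(2m(E − V))/ℏ: k₁ = √(2·1·34.9) = 8.355, k₂ = √(2·1·27.38) = 7.400.
Continuity of ψ and ψ′ at the step yields the reflection amplitude r = (k₁ − k₂)/(k₁ + k₂) = 0.06059; thus R = |r|² = 0.003672, T = 0.9963.

T = 0.996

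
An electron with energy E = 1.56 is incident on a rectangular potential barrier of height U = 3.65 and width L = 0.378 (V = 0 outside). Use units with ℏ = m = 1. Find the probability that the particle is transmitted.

Since E < U the interior solution is evanescent with decay constant κ = √(2m(U − E))/ℏ = 2.045.
κL = 0.7728, sinh(κL) = 0.8521.
The exact tunnelling result is T⁻¹ = 1 + U² sinh²(κL) / [4E(U − E)] = 1.742, so T = 0.574.

T = 0.574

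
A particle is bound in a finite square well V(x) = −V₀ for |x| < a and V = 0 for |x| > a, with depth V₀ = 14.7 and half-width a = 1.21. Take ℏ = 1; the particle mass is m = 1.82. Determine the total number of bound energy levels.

N = 6

Define the well-strength parameter z₀ = (a/ℏ)√(2mV₀) = 1.21 × √(2·1.82·14.7) = 8.851.
A new bound state (alternating even/odd) appears each time z₀ passes a multiple of π/2, so N = ⌊2z₀/π⌋ + 1 = ⌊5.635⌋ + 1 = 6.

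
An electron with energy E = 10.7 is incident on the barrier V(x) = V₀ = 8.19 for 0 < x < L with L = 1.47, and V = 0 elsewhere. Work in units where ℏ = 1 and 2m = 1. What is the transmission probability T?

T = 0.752

Above the barrier the interior wavenumber is k₂ = √(2m(E − V₀))/ℏ = 1.584, giving phase k₂L = 2.329.
Matching at both interfaces gives T⁻¹ = 1 + V₀² sin²(k₂L) / [4E(E − V₀)] = 1.329, hence T = 0.752.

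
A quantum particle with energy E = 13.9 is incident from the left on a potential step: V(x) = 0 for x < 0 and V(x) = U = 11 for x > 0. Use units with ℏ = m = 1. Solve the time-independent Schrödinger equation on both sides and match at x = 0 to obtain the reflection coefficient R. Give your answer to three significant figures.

R = 0.139

The wavenumbers are k₁ = √(2mE)/ℏ = 5.273 on the left and k₂ = √(2m(E − U))/ℏ = 2.408 on the right.
Matching ψ and ψ′ at x = 0 gives r = (k₁ − k₂)/(k₁ + k₂), so R = r² = 0.1391 and T = 1 − R = 0.8609.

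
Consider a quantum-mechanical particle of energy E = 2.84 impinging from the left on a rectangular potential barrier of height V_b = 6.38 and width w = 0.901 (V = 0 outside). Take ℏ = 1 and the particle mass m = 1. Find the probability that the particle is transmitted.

T = 0.0322

Since E < V_b the interior solution is evanescent with decay constant κ = √(2m(V_b − E))/ℏ = 2.661.
κw = 2.397, sinh(κw) = 5.452.
The exact tunnelling result is T⁻¹ = 1 + V_b² sinh²(κw) / [4E(V_b − E)] = 31.08, so T = 0.0322.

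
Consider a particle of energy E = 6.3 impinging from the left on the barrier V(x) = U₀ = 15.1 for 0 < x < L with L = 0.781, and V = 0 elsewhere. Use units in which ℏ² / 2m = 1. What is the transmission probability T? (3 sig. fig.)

T = 0.0371

E < U₀: inside the barrier ψ ∝ e^{±κx} with κ = √(2m(U₀ − E))/ℏ = 2.966.
κL = 2.317, sinh(κL) = 5.022.
The exact tunnelling result is T⁻¹ = 1 + U₀² sinh²(κL) / [4E(U₀ − E)] = 26.94, so T = 0.0371.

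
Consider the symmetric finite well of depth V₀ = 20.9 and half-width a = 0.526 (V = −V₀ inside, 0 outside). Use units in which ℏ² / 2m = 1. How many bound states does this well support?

N = 2

Define the well-strength parameter z₀ = (a/ℏ)√(2mV₀) = 0.526 × √(2·0.5·20.9) = 2.405.
A new bound state (alternating even/odd) appears each time z₀ passes a multiple of π/2, so N = ⌊2z₀/π⌋ + 1 = ⌊1.531⌋ + 1 = 2.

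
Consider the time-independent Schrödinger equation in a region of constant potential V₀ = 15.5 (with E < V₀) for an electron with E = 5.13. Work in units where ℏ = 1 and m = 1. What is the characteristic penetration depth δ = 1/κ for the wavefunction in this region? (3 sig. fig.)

δ = 0.220

Since E < V₀ the TISE in this region is ψ'' = κ²ψ with κ = √(2m(V₀ − E))/ℏ.
κ = √(2 × 1 × 10.37) = 4.554. The penetration depth is δ = 1/κ = 0.220.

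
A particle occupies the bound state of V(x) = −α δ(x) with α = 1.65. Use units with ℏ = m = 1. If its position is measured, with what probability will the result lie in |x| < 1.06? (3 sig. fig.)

P = 0.970

The normalised bound state is ψ = √κ e^{−κ|x|} with κ = mα/ℏ² = 1.650.
P(|x| < d) = ∫_{−d}^{d} κ e^{−2κ|x|} dx = 1 − e^{−2κd} = 1 − e^{−3.498} = 0.9697.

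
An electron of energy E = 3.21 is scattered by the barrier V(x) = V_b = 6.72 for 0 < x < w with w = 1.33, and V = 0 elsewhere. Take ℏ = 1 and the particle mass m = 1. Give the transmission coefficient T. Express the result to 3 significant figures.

T = 0.00346

E < V_b: inside the barrier ψ ∝ e^{±κx} with κ = √(2m(V_b − E))/ℏ = 2.650.
κw = 3.524, sinh(κw) = 16.94.
The exact tunnelling result is T⁻¹ = 1 + V_b² sinh²(κw) / [4E(V_b − E)] = 288.6, so T = 0.00346.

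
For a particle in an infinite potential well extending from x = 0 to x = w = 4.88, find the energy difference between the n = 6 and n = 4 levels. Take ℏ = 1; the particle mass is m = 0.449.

ΔE = 9.23

E_n = n²π²ℏ²/(2mw²), so ΔE = (6² − 4²) π²ℏ²/(2mw²).
ΔE = 20 × π² / (2 × 0.449 × 4.88²) = 9.230.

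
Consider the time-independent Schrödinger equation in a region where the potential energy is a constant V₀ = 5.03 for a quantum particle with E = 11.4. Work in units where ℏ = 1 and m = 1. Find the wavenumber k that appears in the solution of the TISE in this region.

With E > V₀ the solution is oscillatory, ψ ∝ e^{±ikx} with k = √(2m(E − V₀))/ℏ.
k = √(2 × 1 × 6.37) = 3.569.

k = 3.57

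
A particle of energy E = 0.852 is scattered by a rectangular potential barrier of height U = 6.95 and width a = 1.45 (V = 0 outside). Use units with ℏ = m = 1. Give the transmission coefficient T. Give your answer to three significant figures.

T = 0.0000688

Since E < U the interior solution is evanescent with decay constant κ = √(2m(U − E))/ℏ = 3.492.
κa = 5.064, sinh(κa) = 79.09.
The exact tunnelling result is T⁻¹ = 1 + U² sinh²(κa) / [4E(U − E)] = 14540, so T = 0.0000688.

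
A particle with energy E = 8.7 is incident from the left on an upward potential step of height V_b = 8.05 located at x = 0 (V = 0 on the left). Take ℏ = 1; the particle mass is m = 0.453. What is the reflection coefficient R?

R = 0.326

The wavenumbers are k₁ = √(2mE)/ℏ = 2.808 on the left and k₂ = √(2m(E − V_b))/ℏ = 0.7674 on the right.
Matching ψ and ψ′ at x = 0 gives r = (k₁ − k₂)/(k₁ + k₂), so R = r² = 0.3257 and T = 1 − R = 0.6743.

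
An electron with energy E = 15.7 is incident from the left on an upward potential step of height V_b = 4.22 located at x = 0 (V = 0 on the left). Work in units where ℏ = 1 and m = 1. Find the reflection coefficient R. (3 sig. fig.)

The wavenumbers are k₁ = √(2mE)/ℏ = 5.604 on the left and k₂ = √(2m(E − V_b))/ℏ = 4.792 on the right.
Matching ψ and ψ′ at x = 0 gives r = (k₁ − k₂)/(k₁ + k₂), so R = r² = 0.006100 and T = 1 − R = 0.9939.

R = 0.00610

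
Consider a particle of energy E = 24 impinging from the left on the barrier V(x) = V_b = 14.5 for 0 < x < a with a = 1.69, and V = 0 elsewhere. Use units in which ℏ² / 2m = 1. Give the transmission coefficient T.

T = 0.849

Above the barrier the interior wavenumber is k₂ = √(2m(E − V_b))/ℏ = 3.082, giving phase k₂a = 5.209.
T = [1 + V_b² sin²(k₂a) / (4E(E − V_b))]⁻¹ = 1/1.178 = 0.849.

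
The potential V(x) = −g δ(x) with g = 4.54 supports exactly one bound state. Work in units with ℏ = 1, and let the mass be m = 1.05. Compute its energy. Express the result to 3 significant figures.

For x ≠ 0 the bound state is ψ ∝ e^{−κ|x|}; integrating the TISE across the delta gives the cusp condition 2κ = 2mg/ℏ², so κ = 4.767.
Then E = −ℏ²κ²/(2m) = −mg²/(2ℏ²) = -10.82.

E = -10.8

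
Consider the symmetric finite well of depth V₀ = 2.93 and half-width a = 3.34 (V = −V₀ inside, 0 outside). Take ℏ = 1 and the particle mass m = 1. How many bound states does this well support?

N = 6

The dimensionless depth is z₀ = a√(2mV₀)/ℏ = 3.34 × √(5.860) = 8.085.
The even/odd transcendental equations gain one root per π/2 in z₀, giving N = 1 + ⌊2z₀/π⌋ = 1 + ⌊5.147⌋ = 6.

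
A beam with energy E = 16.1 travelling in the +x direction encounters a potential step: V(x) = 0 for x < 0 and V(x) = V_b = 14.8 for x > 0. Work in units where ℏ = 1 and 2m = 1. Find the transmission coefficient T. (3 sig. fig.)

The wavenumbers are k₁ = √(2mE)/ℏ = 4.012 on the left and k₂ = √(2m(E − V_b))/ℏ = 1.140 on the right.
Matching ψ and ψ′ at x = 0 gives r = (k₁ − k₂)/(k₁ + k₂), so R = r² = 0.3107 and T = 1 − R = 0.6893.

T = 0.689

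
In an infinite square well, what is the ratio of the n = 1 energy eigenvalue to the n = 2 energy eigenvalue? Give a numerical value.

0.25

Since E_n ∝ n², the ratio is (1/2)² = 0.25.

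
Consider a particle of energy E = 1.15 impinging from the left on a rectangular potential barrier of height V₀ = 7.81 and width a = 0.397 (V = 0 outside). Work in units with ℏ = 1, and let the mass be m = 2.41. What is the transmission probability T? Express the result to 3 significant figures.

T = 0.0223

E < V₀: inside the barrier ψ ∝ e^{±κx} with κ = √(2m(V₀ − E))/ℏ = 5.666.
κa = 2.249, sinh(κa) = 4.688.
The exact tunnelling result is T⁻¹ = 1 + V₀² sinh²(κa) / [4E(V₀ − E)] = 44.75, so T = 0.0223.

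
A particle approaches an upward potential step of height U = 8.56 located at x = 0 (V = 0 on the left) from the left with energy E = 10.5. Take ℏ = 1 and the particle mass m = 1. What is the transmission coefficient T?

On each side the TISE gives plane waves with k = √(2m(E − V))/ℏ: k₁ = √(2·1·10.5) = 4.583, k₂ = √(2·1·1.94) = 1.970.
Matching ψ and ψ′ at x = 0 gives r = (k₁ − k₂)/(k₁ + k₂), so R = r² = 0.1590 and T = 1 − R = 0.8410.

T = 0.841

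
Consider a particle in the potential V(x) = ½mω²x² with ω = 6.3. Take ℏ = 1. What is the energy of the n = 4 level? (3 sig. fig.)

E = 28.4

The oscillator eigenvalues are E_n = ℏω(n + ½), so E_4 = 6.3 × 4.5 = 28.35.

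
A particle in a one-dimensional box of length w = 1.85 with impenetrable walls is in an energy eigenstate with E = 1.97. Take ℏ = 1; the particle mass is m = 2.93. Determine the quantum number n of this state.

From E_n = n²π²ℏ²/(2mw²) invert to n = √(2mw²E)/(πℏ).
n = (1.85/π) × √(2 × 2.93 × 1.97) = 2.001 → n = 2.

n = 2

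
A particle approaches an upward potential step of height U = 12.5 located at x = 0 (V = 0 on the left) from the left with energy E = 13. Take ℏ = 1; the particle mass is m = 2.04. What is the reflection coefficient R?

R = 0.452

The wavenumbers are k₁ = √(2mE)/ℏ = 7.283 on the left and k₂ = √(2m(E − U))/ℏ = 1.428 on the right.
Matching ψ and ψ′ at x = 0 gives r = (k₁ − k₂)/(k₁ + k₂), so R = r² = 0.4517 and T = 1 − R = 0.5483.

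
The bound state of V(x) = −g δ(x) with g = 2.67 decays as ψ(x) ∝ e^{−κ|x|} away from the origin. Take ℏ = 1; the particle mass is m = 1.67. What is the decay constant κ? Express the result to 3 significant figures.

κ = 4.46

Integrate −(ℏ²/2m)ψ'' − gδ(x)ψ = Eψ from −ε to +ε: the ψ'' term gives ψ'(0⁺) − ψ'(0⁻) and the δ term gives −(2mg/ℏ²)ψ(0).
With ψ ∝ e^{−κ|x|} this yields −2κ = −2mg/ℏ², so κ = mg/ℏ² = 4.459.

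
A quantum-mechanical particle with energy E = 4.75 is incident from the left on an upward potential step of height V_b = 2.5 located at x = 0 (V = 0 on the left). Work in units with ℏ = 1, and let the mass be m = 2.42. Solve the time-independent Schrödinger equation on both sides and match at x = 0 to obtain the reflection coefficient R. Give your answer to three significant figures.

R = 0.0341

The wavenumbers are k₁ = √(2mE)/ℏ = 4.795 on the left and k₂ = √(2m(E − V_b))/ℏ = 3.300 on the right.
Matching ψ and ψ′ at x = 0 gives r = (k₁ − k₂)/(k₁ + k₂), so R = r² = 0.03410 and T = 1 − R = 0.9659.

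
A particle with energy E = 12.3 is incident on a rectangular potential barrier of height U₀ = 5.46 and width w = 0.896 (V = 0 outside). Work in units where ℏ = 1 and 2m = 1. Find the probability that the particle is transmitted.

E > U₀: inside the barrier k₂ = √(2m(E − U₀))/ℏ = 2.615, k₂w = 2.343.
Matching at both interfaces gives T⁻¹ = 1 + U₀² sin²(k₂w) / [4E(E − U₀)] = 1.045, hence T = 0.957.

T = 0.957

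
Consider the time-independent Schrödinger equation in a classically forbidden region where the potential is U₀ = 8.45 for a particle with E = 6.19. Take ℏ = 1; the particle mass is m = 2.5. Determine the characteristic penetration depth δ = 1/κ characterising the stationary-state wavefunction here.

δ = 0.297

Since E < U₀ the TISE in this region is ψ'' = κ²ψ with κ = √(2m(U₀ − E))/ℏ.
κ = √(2 × 2.5 × 2.26) = 3.362. The penetration depth is δ = 1/κ = 0.297.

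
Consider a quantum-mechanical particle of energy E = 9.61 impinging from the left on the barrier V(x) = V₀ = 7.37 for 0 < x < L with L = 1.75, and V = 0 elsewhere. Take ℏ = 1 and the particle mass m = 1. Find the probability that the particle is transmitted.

T = 0.848

E > V₀: inside the barrier k₂ = √(2m(E − V₀))/ℏ = 2.117, k₂L = 3.704.
T = [1 + V₀² sin²(k₂L) / (4E(E − V₀))]⁻¹ = 1/1.179 = 0.848.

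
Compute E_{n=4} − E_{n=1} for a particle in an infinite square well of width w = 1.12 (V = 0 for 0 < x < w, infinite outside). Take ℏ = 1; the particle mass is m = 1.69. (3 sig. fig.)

ΔE = 34.9

E_n = n²π²ℏ²/(2mw²), so ΔE = (4² − 1²) π²ℏ²/(2mw²).
ΔE = 15 × π² / (2 × 1.69 × 1.12²) = 34.92.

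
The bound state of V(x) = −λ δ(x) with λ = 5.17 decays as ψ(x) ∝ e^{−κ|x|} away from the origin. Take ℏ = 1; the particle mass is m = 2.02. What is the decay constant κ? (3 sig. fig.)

Integrate −(ℏ²/2m)ψ'' − λδ(x)ψ = Eψ from −ε to +ε: the ψ'' term gives ψ'(0⁺) − ψ'(0⁻) and the δ term gives −(2mλ/ℏ²)ψ(0).
With ψ ∝ e^{−κ|x|} this yields −2κ = −2mλ/ℏ², so κ = mλ/ℏ² = 10.44.

κ = 10.4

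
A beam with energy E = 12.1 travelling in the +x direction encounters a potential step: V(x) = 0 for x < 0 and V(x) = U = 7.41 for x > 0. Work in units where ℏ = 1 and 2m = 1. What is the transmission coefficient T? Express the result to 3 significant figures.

On each side the TISE gives plane waves with k = √(2m(E − V))/ℏ: k₁ = √(2·½·12.1) = 3.479, k₂ = √(2·½·4.69) = 2.166.
Matching ψ and ψ′ at x = 0 gives r = (k₁ − k₂)/(k₁ + k₂), so R = r² = 0.05411 and T = 1 − R = 0.9459.

T = 0.946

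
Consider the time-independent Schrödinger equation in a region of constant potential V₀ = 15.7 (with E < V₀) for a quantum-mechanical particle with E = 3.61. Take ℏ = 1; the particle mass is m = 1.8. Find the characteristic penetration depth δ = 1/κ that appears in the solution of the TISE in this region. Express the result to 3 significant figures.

Since E < V₀ the TISE in this region is ψ'' = κ²ψ with κ = √(2m(V₀ − E))/ℏ.
κ = √(2 × 1.8 × 12.09) = 6.597. The penetration depth is δ = 1/κ = 0.152.

δ = 0.152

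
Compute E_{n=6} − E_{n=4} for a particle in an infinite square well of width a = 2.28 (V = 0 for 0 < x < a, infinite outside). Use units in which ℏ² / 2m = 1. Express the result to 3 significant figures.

E_n = n²π²ℏ²/(2ma²), so ΔE = (6² − 4²) π²ℏ²/(2ma²).
ΔE = 20 × π² / (2 × 0.5 × 2.28²) = 37.97.

ΔE = 38.0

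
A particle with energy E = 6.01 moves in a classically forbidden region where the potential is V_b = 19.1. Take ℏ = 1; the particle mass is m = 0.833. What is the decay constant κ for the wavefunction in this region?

Since E < V_b the TISE in this region is ψ'' = κ²ψ with κ = √(2m(V_b − E))/ℏ.
κ = √(2 × 0.833 × 13.09) = 4.670.

κ = 4.67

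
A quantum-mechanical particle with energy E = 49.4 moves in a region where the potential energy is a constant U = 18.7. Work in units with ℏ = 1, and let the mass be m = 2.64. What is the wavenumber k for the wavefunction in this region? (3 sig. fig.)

k = 12.7

With E > U the solution is oscillatory, ψ ∝ e^{±ikx} with k = √(2m(E − U))/ℏ.
k = √(2 × 2.64 × 30.7) = 12.73.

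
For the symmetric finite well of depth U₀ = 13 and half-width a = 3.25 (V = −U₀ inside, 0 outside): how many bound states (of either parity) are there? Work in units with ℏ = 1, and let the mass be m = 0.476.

The dimensionless depth is z₀ = a√(2mU₀)/ℏ = 3.25 × √(12.38) = 11.43.
The even/odd transcendental equations gain one root per π/2 in z₀, giving N = 1 + ⌊2z₀/π⌋ = 1 + ⌊7.279⌋ = 8.

N = 8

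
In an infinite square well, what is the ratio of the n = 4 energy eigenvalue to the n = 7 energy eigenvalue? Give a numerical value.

Since E_n ∝ n², the ratio is (4/7)² = 0.326531.

0.326531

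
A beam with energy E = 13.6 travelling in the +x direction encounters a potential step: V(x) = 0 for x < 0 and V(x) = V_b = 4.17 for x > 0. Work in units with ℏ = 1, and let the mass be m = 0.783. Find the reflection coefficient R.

The wavenumbers are k₁ = √(2mE)/ℏ = 4.615 on the left and k₂ = √(2m(E − V_b))/ℏ = 3.843 on the right.
Matching ψ and ψ′ at x = 0 gives r = (k₁ − k₂)/(k₁ + k₂), so R = r² = 0.008334 and T = 1 − R = 0.9917.

R = 0.00833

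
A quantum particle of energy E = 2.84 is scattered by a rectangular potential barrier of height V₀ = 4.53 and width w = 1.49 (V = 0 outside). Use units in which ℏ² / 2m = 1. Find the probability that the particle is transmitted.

Since E < V₀ the interior solution is evanescent with decay constant κ = √(2m(V₀ − E))/ℏ = 1.300.
κw = 1.937, sinh(κw) = 3.397.
Matching ψ, ψ′ at both faces gives T = [1 + V₀² sinh²(κw) / (4E(V₀ − E))]⁻¹ = 1/13.33 = 0.0750.

T = 0.0750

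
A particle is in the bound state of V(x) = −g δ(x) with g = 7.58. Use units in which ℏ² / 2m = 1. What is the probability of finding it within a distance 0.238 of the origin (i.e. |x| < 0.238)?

The normalised bound state is ψ = √κ e^{−κ|x|} with κ = mg/ℏ² = 3.790.
P(|x| < d) = ∫_{−d}^{d} κ e^{−2κ|x|} dx = 1 − e^{−2κd} = 1 − e^{−1.804} = 0.8354.

P = 0.835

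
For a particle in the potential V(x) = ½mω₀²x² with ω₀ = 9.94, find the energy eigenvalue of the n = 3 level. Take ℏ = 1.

E = 34.8

The oscillator eigenvalues are E_n = ℏω₀(n + ½), so E_3 = 9.94 × 3.5 = 34.79.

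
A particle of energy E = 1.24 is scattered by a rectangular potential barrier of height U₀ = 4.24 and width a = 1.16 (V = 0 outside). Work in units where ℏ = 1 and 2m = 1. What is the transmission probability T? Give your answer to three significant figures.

Since E < U₀ the interior solution is evanescent with decay constant κ = √(2m(U₀ − E))/ℏ = 1.732.
κa = 2.009, sinh(κa) = 3.662.
The exact tunnelling result is T⁻¹ = 1 + U₀² sinh²(κa) / [4E(U₀ − E)] = 17.20, so T = 0.0581.

T = 0.0581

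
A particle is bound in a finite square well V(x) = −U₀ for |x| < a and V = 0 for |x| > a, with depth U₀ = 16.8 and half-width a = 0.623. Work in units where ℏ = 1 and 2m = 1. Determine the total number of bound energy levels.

N = 2

Define the well-strength parameter z₀ = (a/ℏ)√(2mU₀) = 0.623 × √(2·0.5·16.8) = 2.554.
A new bound state (alternating even/odd) appears each time z₀ passes a multiple of π/2, so N = ⌊2z₀/π⌋ + 1 = ⌊1.626⌋ + 1 = 2.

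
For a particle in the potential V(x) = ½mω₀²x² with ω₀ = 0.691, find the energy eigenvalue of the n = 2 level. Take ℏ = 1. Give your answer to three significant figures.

E = 1.73

Using E_n = (n + ½)ℏω₀: E_2 = 2.5 × 0.691 = 1.728.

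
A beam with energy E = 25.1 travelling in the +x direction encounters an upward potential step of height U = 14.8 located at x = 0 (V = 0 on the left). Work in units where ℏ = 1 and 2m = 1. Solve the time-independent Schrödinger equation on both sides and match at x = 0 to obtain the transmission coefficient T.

T = 0.952

The wavenumbers are k₁ = √(2mE)/ℏ = 5.010 on the left and k₂ = √(2m(E − U))/ℏ = 3.209 on the right.
Continuity of ψ and ψ′ at the step yields the reflection amplitude r = (k₁ − k₂)/(k₁ + k₂) = 0.2191; thus R = |r|² = 0.04799, T = 0.9520.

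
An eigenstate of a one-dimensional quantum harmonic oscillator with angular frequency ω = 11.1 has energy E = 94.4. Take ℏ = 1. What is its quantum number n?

n = 8

E_n = ℏω(n + ½) ⇒ n = E/(ℏω) − ½ = 94.4/11.1 − 0.5 = 8.005 → n = 8.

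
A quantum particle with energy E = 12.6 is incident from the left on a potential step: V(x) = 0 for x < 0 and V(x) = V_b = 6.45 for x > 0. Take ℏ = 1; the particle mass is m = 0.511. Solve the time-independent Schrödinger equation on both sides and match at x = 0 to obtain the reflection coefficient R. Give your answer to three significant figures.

R = 0.0315

On each side the TISE gives plane waves with k = √(2m(E − V))/ℏ: k₁ = √(2·0.511·12.6) = 3.588, k₂ = √(2·0.511·6.15) = 2.507.
Matching ψ and ψ′ at x = 0 gives r = (k₁ − k₂)/(k₁ + k₂), so R = r² = 0.03148 and T = 1 − R = 0.9685.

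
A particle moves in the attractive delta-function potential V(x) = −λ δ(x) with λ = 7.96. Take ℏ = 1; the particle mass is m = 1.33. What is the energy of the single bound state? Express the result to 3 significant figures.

For x ≠ 0 the bound state is ψ ∝ e^{−κ|x|}; integrating the TISE across the delta gives the cusp condition 2κ = 2mλ/ℏ², so κ = 10.59.
Then E = −ℏ²κ²/(2m) = −mλ²/(2ℏ²) = -42.14.

E = -42.1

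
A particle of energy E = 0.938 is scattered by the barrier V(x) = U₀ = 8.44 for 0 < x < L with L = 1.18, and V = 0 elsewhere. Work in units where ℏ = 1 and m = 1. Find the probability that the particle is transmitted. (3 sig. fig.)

E < U₀: inside the barrier ψ ∝ e^{±κx} with κ = √(2m(U₀ − E))/ℏ = 3.873.
κL = 4.571, sinh(κL) = 48.30.
The exact tunnelling result is T⁻¹ = 1 + U₀² sinh²(κL) / [4E(U₀ − E)] = 5905, so T = 0.000169.

T = 0.000169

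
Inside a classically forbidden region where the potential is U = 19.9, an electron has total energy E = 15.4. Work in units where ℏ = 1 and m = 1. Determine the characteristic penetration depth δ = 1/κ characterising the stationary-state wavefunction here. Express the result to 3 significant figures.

δ = 0.333

Since E < U the TISE in this region is ψ'' = κ²ψ with κ = √(2m(U − E))/ℏ.
κ = √(2 × 1 × 4.5) = 3.000. The penetration depth is δ = 1/κ = 0.333.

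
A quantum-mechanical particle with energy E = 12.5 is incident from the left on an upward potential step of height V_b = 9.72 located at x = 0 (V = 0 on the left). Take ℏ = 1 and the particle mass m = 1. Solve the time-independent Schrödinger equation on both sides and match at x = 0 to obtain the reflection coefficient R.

The wavenumbers are k₁ = √(2mE)/ℏ = 5.000 on the left and k₂ = √(2m(E − V_b))/ℏ = 2.358 on the right.
Matching ψ and ψ′ at x = 0 gives r = (k₁ − k₂)/(k₁ + k₂), so R = r² = 0.1289 and T = 1 − R = 0.8711.

R = 0.129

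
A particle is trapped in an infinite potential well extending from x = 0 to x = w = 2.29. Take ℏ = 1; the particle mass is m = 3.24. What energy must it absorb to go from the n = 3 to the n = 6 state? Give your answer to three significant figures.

E_n = n²π²ℏ²/(2mw²), so ΔE = (6² − 3²) π²ℏ²/(2mw²).
ΔE = 27 × π² / (2 × 3.24 × 2.29²) = 7.842.

ΔE = 7.84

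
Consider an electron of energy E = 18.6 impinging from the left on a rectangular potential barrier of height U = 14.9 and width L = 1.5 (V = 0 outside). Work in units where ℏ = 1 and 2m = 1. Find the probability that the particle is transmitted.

T = 0.951

E > U: inside the barrier k₂ = √(2m(E − U))/ℏ = 1.924, k₂L = 2.885.
T = [1 + U² sin²(k₂L) / (4E(E − U))]⁻¹ = 1/1.052 = 0.951.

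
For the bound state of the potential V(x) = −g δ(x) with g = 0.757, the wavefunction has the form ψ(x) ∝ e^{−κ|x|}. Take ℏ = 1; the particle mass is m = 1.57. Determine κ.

κ = 1.19

Integrate −(ℏ²/2m)ψ'' − gδ(x)ψ = Eψ from −ε to +ε: the ψ'' term gives ψ'(0⁺) − ψ'(0⁻) and the δ term gives −(2mg/ℏ²)ψ(0).
With ψ ∝ e^{−κ|x|} this yields −2κ = −2mg/ℏ², so κ = mg/ℏ² = 1.188.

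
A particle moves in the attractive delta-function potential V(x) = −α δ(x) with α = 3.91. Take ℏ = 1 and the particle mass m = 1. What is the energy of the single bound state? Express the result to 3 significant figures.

For x ≠ 0 the bound state is ψ ∝ e^{−κ|x|}; integrating the TISE across the delta gives the cusp condition 2κ = 2mα/ℏ², so κ = 3.910.
Then E = −ℏ²κ²/(2m) = −mα²/(2ℏ²) = -7.644.

E = -7.64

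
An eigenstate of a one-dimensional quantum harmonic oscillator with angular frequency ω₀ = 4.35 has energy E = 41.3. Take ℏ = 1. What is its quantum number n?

Invert E_n = (n + ½)ℏω₀: n = E/ℏω₀ − ½ = 8.994, so n = 9.

n = 9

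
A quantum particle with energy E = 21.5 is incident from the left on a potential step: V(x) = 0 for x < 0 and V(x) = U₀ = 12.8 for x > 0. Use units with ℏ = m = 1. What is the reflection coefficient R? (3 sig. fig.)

R = 0.0495

On each side the TISE gives plane waves with k = √(2m(E − V))/ℏ: k₁ = √(2·1·21.5) = 6.557, k₂ = √(2·1·8.7) = 4.171.
Matching ψ and ψ′ at x = 0 gives r = (k₁ − k₂)/(k₁ + k₂), so R = r² = 0.04946 and T = 1 − R = 0.9505.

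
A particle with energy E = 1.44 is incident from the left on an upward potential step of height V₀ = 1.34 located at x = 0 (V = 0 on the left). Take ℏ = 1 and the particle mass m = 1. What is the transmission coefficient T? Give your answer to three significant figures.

The wavenumbers are k₁ = √(2mE)/ℏ = 1.697 on the left and k₂ = √(2m(E − V₀))/ℏ = 0.4472 on the right.
Matching ψ and ψ′ at x = 0 gives r = (k₁ − k₂)/(k₁ + k₂), so R = r² = 0.3397 and T = 1 − R = 0.6603.

T = 0.660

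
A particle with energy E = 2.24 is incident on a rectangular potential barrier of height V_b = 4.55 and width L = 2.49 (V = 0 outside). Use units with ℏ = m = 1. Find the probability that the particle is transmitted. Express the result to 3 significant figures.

T = 0.0000898

E < V_b: inside the barrier ψ ∝ e^{±κx} with κ = √(2m(V_b − E))/ℏ = 2.149.
κL = 5.352, sinh(κL) = 105.5.
The exact tunnelling result is T⁻¹ = 1 + V_b² sinh²(κL) / [4E(V_b − E)] = 11140, so T = 0.0000898.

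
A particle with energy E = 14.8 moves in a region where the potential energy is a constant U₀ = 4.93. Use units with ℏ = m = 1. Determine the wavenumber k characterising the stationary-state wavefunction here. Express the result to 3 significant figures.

With E > U₀ the solution is oscillatory, ψ ∝ e^{±ikx} with k = √(2m(E − U₀))/ℏ.
k = √(2 × 1 × 9.87) = 4.443.

k = 4.44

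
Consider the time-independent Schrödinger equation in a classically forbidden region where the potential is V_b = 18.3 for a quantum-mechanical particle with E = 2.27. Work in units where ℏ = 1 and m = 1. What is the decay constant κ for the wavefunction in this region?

κ = 5.66

Since E < V_b the TISE in this region is ψ'' = κ²ψ with κ = √(2m(V_b − E))/ℏ.
κ = √(2 × 1 × 16.03) = 5.662.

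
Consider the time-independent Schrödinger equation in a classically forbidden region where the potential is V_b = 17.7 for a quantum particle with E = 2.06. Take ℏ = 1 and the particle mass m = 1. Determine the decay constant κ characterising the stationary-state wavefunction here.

Since E < V_b the TISE in this region is ψ'' = κ²ψ with κ = √(2m(V_b − E))/ℏ.
κ = √(2 × 1 × 15.64) = 5.593.

κ = 5.59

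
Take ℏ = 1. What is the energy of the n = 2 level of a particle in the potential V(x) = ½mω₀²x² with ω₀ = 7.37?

E = 18.4

The oscillator eigenvalues are E_n = ℏω₀(n + ½), so E_2 = 7.37 × 2.5 = 18.43.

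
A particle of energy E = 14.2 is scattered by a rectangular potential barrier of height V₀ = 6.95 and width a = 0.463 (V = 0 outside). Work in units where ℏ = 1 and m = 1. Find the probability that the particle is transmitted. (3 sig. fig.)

E > V₀: inside the barrier k₂ = √(2m(E − V₀))/ℏ = 3.808, k₂a = 1.763.
Matching at both interfaces gives T⁻¹ = 1 + V₀² sin²(k₂a) / [4E(E − V₀)] = 1.113, hence T = 0.898.

T = 0.898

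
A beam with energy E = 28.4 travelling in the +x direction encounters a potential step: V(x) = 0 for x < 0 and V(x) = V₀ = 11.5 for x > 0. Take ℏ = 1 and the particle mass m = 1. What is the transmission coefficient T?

T = 0.983

On each side the TISE gives plane waves with k = √(2m(E − V))/ℏ: k₁ = √(2·1·28.4) = 7.537, k₂ = √(2·1·16.9) = 5.814.
Continuity of ψ and ψ′ at the step yields the reflection amplitude r = (k₁ − k₂)/(k₁ + k₂) = 0.1290; thus R = |r|² = 0.01665, T = 0.9833.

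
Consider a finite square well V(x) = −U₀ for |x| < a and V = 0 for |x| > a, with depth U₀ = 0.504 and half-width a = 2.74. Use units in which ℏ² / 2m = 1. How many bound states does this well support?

N = 2

Define the well-strength parameter z₀ = (a/ℏ)√(2mU₀) = 2.74 × √(2·0.5·0.504) = 1.945.
A new bound state (alternating even/odd) appears each time z₀ passes a multiple of π/2, so N = ⌊2z₀/π⌋ + 1 = ⌊1.238⌋ + 1 = 2.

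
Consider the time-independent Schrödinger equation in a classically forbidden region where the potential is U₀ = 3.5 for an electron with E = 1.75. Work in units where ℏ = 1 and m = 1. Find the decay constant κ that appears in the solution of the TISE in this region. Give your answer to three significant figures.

Since E < U₀ the TISE in this region is ψ'' = κ²ψ with κ = √(2m(U₀ − E))/ℏ.
κ = √(2 × 1 × 1.75) = 1.871.

κ = 1.87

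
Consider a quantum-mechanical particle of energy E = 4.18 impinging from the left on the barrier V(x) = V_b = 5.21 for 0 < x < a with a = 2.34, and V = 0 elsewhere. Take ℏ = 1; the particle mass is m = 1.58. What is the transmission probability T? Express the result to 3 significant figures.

E < V_b: inside the barrier ψ ∝ e^{±κx} with κ = √(2m(V_b − E))/ℏ = 1.804.
κa = 4.222, sinh(κa) = 34.06.
The exact tunnelling result is T⁻¹ = 1 + V_b² sinh²(κa) / [4E(V_b − E)] = 1830, so T = 0.000546.

T = 0.000546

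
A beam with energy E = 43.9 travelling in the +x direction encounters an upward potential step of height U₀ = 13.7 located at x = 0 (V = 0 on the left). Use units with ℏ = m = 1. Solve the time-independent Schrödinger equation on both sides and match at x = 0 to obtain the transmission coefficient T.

T = 0.991

On each side the TISE gives plane waves with k = √(2m(E − V))/ℏ: k₁ = √(2·1·43.9) = 9.370, k₂ = √(2·1·30.2) = 7.772.
Matching ψ and ψ′ at x = 0 gives r = (k₁ − k₂)/(k₁ + k₂), so R = r² = 0.008695 and T = 1 − R = 0.9913.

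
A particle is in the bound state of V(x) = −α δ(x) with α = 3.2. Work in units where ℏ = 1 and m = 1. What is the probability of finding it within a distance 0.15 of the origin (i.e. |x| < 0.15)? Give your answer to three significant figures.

P = 0.617

The normalised bound state is ψ = √κ e^{−κ|x|} with κ = mα/ℏ² = 3.200.
P(|x| < d) = ∫_{−d}^{d} κ e^{−2κ|x|} dx = 1 − e^{−2κd} = 1 − e^{−0.9600} = 0.6171.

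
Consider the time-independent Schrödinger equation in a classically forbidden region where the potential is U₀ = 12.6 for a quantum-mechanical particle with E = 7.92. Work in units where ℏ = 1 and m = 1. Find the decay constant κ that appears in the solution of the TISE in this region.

Since E < U₀ the TISE in this region is ψ'' = κ²ψ with κ = √(2m(U₀ − E))/ℏ.
κ = √(2 × 1 × 4.68) = 3.059.

κ = 3.06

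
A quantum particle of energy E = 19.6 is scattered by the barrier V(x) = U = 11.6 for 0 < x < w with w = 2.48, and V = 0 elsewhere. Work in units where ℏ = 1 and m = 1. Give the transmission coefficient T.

E > U: inside the barrier k₂ = √(2m(E − U))/ℏ = 4.000, k₂w = 9.920.
Matching at both interfaces gives T⁻¹ = 1 + U² sin²(k₂w) / [4E(E − U)] = 1.048, hence T = 0.954.

T = 0.954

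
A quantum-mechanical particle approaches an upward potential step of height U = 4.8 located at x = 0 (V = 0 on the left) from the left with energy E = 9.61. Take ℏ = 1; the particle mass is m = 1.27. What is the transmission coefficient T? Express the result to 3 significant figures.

T = 0.971

The wavenumbers are k₁ = √(2mE)/ℏ = 4.941 on the left and k₂ = √(2m(E − U))/ℏ = 3.495 on the right.
Continuity of ψ and ψ′ at the step yields the reflection amplitude r = (k₁ − k₂)/(k₁ + k₂) = 0.1713; thus R = |r|² = 0.02935, T = 0.9706.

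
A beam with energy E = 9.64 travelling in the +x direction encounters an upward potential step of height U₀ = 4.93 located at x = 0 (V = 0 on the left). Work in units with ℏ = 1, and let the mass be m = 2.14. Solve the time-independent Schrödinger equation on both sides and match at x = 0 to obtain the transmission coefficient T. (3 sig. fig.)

The wavenumbers are k₁ = √(2mE)/ℏ = 6.423 on the left and k₂ = √(2m(E − U₀))/ℏ = 4.490 on the right.
Matching ψ and ψ′ at x = 0 gives r = (k₁ − k₂)/(k₁ + k₂), so R = r² = 0.03139 and T = 1 − R = 0.9686.

T = 0.969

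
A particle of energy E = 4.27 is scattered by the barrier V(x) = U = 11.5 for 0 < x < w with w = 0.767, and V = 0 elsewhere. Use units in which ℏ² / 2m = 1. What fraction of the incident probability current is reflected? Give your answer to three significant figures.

E < U: inside the barrier ψ ∝ e^{±κx} with κ = √(2m(U − E))/ℏ = 2.689.
κw = 2.062, sinh(κw) = 3.869.
Matching ψ, ψ′ at both faces gives T = [1 + U² sinh²(κw) / (4E(U − E))]⁻¹ = 1/17.03 = 0.0587.
R = 1 − T = 0.941.

R = 0.941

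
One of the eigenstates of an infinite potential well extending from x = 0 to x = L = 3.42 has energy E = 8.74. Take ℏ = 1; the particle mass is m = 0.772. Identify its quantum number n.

n = 4

For an infinite well E_n = n²π²ℏ²/(2mL²), so n = (L/πℏ)√(2mE).
n = (3.42/π) × √(2 × 0.772 × 8.74) = 3.999 → n = 4.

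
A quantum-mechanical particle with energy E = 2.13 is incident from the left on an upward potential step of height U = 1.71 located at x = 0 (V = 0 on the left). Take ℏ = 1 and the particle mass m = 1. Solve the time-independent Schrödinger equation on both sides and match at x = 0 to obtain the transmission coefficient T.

On each side the TISE gives plane waves with k = √(2m(E − V))/ℏ: k₁ = √(2·1·2.13) = 2.064, k₂ = √(2·1·0.42) = 0.9165.
Matching ψ and ψ′ at x = 0 gives r = (k₁ − k₂)/(k₁ + k₂), so R = r² = 0.1482 and T = 1 − R = 0.8518.

T = 0.852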